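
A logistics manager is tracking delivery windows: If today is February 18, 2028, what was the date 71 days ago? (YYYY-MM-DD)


Start: 2028-02-18
Subtracting 71 days
Days already passed in February: 18
After going back through February: 53 more days to subtract
January 2028: 31 days, 22 remaining
December 2027 has 31 days, need 22
Result: 2027-12-09

2027-12-09


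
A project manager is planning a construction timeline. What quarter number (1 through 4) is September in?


Month: September (month 9)
Q1: January-March (months 1-3)
Q2: April-June (months 4-6)
Q3: July-September (months 7-9)
Q4: October-December (months 10-12)
Month 9 falls in Q3

3


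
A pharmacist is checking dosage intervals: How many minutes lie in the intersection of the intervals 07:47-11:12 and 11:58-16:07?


Interval A: [467, 672] minutes from midnight
Interval B: [718, 967] minutes from midnight
Overlap start = max(467, 718) = 718
Overlap end = min(672, 967) = 672
End <= start, so the intervals do not overlap: 0 minutes

0


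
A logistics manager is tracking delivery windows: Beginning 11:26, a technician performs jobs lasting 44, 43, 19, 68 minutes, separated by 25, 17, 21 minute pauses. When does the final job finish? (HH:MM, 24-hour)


Start: 11:26 = 686 min from midnight
  after task 1 (44 min): 12:10
  after break (25 min): 12:35
  after task 2 (43 min): 13:18
  after break (17 min): 13:35
  after task 3 (19 min): 13:54
  after break (21 min): 14:15
  after task 4 (68 min): 15:23
Total elapsed: 237 minutes
End time: 15:23

15:23


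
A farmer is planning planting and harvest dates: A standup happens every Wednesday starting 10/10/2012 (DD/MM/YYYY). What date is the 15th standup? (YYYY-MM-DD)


First occurrence: 2012-10-10 (occurrence 1)
Each occurrence is 7 days after the previous.
Occurrence 15 is 14 weeks after the first.
14 weeks = 98 days
2012-10-10 + 98 days = 2013-01-16

2013-01-16


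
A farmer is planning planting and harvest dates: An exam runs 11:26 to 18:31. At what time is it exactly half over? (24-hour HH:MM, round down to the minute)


Start time: 11:26 = 686 minutes from midnight
End time: 18:31 = 1111 minutes from midnight
Sum: 686 + 1111 = 1797
Midpoint: 1797 / 2 = 898 minutes
Convert: 898 / 60 = 14 hours, 58 minutes
Result: 14:58

14:58


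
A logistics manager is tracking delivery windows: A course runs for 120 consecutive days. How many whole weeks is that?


Total days: 120
Days per week: 7
Division: 120 / 7 = 17 remainder 1
Complete weeks: 17
Remaining days: 1

17


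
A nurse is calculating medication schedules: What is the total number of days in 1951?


Year: 1951
Check leap year rules:
Divisible by 4? No
1951 is not a leap year
Days: 365

365


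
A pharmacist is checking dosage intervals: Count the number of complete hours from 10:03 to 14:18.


Start: 10:03
End: 14:18
Hour difference: 14 - 10 = 4 hours
Minute difference: 18 - 3 = 15 minutes
Total minutes: 255
Complete hours: 255 / 60 = 4 (remainder 15)

4


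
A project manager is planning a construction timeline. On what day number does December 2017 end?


Month: December
Year: 2017
December is a 31-day month
Total: 31 days

31


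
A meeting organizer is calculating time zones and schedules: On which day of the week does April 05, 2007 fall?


Date: 2007-04-05
January 1, 2007 is a Monday
Day of year: 95
Offset from Jan 1: 94 days
94 mod 7 = 3
Result: Thursday

Thursday


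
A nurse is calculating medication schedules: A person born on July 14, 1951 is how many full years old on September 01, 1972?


Birth: 1951-07-14
Reference: 1972-09-01
Year difference: 1972 - 1951 = 21
Has birthday (07-14) occurred by 09-01? Yes
Age in full years: 21

21


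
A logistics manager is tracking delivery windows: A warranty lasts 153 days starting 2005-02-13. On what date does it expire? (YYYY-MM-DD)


Start: 2005-02-13
Adding 153 days
Days remaining in February: 15
After February: 138 days still to add
March 2005: 31 days, 107 remaining
April 2005: 30 days, 77 remaining
May 2005: 31 days, 46 remaining
June 2005: 30 days, 16 remaining
Result: 2005-07-16

2005-07-16


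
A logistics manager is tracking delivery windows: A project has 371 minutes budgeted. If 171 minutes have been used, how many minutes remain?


Total budget: 371 minutes
Time used: 171 minutes
Remaining: 371 - 171 = 200 minutes
Percent used: 46.1%
Percent remaining: 53.9%

200


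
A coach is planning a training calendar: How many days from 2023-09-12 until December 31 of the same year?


Start: September 12, 2023
End: December 31, 2023
Days left in September: 18
October: 31
November: 30
December: 31
Sum of remaining months: 92
Total: 18 + 92 = 110

110


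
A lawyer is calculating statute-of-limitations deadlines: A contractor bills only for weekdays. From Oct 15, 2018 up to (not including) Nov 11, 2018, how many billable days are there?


Start: 2018-10-15 (Monday)
End (exclusive): 2018-11-11 (Sunday)
Total calendar days: 27
Full weeks: 27 // 7 = 3 -> 15 weekdays
Remaining 6 days starting on Monday:
  Mon(w), Tue(w), Wed(w), Thu(w), Fri(w), Sat(-) -> 5 weekdays
Total business days: 15 + 5 = 20

20


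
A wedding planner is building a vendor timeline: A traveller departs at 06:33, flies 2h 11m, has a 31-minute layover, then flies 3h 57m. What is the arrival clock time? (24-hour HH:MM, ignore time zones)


Depart: 06:33
Leg 1: +131 min -> 08:44
Layover: +31 min -> 09:15
Leg 2: +237 min -> 13:12
Total travel: 399 minutes = 6h 39m
Arrival: 13:12

13:12


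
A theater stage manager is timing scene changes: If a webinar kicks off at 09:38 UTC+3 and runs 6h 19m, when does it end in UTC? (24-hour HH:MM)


Start: 09:38 in UTC+3
Step 1 - add duration:
  minutes: 38 + 19 = 57
  hours: 9 + 6 + 0 = 15
  end in UTC+3: 15:57
Step 2 - convert UTC+3 -> UTC:
  offset difference: 0 - (3) = -3 hours
  15 + (-3) = 12 -> mod 24 = 12
Result: 12:57 in UTC

12:57


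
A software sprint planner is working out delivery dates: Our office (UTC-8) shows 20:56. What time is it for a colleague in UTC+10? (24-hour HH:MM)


Local time: 20:56 at UTC-8 (offset -8h)
Target zone: UTC+10 (offset 10h)
Difference: 10 - (-8) = 18 hours
Calculation: 20 + (18) = 38
Wraparound: (38) mod 24 = 14
Result: 14:56

14:56


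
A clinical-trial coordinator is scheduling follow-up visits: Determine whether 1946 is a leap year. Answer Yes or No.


Year: 1946
Divisible by 4? 1946 / 4 = 486.5 -> No
Not divisible by 4, so NOT a leap year

No


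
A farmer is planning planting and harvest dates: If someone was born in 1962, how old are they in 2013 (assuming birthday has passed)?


Birth year: 1962
Current year: 2013
Age = current year - birth year
Age = 2013 - 1962 = 51

51


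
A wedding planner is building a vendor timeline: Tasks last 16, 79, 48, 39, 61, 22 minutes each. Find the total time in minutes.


Durations: 16, 79, 48, 39, 61, 22
Running sum: 16
+ 79 = 95
+ 48 = 143
+ 39 = 182
+ 61 = 243
+ 22 = 265
Total duration: 265 minutes
That is 4 hours and 25 minutes

265


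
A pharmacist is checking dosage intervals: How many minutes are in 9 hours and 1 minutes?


Hours: 9
Extra minutes: 1
Minutes per hour: 60
Hours to minutes: 9 x 60 = 540
Total: 540 + 1 = 541

541


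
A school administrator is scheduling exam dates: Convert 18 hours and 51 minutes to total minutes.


Hours: 18
Minutes: 51
Convert hours to minutes: 18 x 60 = 1080
Add remaining minutes: 1080 + 51 = 1131

1131


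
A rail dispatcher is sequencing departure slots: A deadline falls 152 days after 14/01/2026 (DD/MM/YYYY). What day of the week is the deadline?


Start: 2026-01-14 (Wednesday)
Step 1 - find target date: add 152 days
  2026-01-14 + 152 days = 2026-06-15
Step 2 - day of week:
  152 mod 7 = 5
  Wednesday + 5 days -> Monday
Result: Monday (2026-06-15)

Monday


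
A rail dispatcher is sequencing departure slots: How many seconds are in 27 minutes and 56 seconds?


Minutes: 27
Seconds: 56
Convert minutes to seconds: 27 x 60 = 1620
Add remaining seconds: 1620 + 56 = 1676

1676


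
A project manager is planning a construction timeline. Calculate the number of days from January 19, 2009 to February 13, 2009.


Start date: 2009-01-19
End date: 2009-02-13
Jan 2009: +13 days
Feb 2009: +12 days
Total: 25 days

25


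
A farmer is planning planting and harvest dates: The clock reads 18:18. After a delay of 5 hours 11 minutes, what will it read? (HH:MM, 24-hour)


Start time: 18:18
Adding: 5 hours 11 minutes
Minutes: 18 + 11 = 29
Hours: 18 + 5 + 0 = 23
Result: 23:29

23:29


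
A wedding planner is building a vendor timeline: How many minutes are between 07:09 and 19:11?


Start time: 07:09 = 429 minutes from midnight
End time: 19:11 = 1151 minutes from midnight
Difference: 1151 - 429 = 722 minutes
That is 12 hours and 2 minutes

722


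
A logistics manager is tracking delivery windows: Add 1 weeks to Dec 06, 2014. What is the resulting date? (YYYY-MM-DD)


Start: 2014-12-06
Weeks to add: 1
Convert to days: 1 x 7 = 7 days
Add 7 days to 2014-12-06
Result: 2014-12-13

2014-12-13


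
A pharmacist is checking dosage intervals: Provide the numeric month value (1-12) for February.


Calendar month order:
1. January
2. February <--
3. March
February is month number 2

2


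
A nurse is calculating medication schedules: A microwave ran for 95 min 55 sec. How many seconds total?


Minutes: 95
Extra seconds: 55
Seconds per minute: 60
Minutes to seconds: 95 x 60 = 5700
Total: 5700 + 55 = 5755

5755


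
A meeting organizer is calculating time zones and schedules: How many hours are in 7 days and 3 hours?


Days: 7
Extra hours: 3
Hours per day: 24
Days to hours: 7 x 24 = 168
Total: 168 + 3 = 171

171


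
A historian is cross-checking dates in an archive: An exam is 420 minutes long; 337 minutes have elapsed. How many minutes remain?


Total budget: 420 minutes
Time used: 337 minutes
Remaining: 420 - 337 = 83 minutes
Percent used: 80.2%
Percent remaining: 19.8%

83


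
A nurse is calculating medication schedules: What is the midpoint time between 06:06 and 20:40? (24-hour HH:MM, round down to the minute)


Start time: 06:06 = 366 minutes from midnight
End time: 20:40 = 1240 minutes from midnight
Sum: 366 + 1240 = 1606
Midpoint: 1606 / 2 = 803 minutes
Convert: 803 / 60 = 13 hours, 23 minutes
Result: 13:23

13:23


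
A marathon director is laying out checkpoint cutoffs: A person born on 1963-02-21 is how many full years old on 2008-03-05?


Birth: 1963-02-21
Reference: 2008-03-05
Year difference: 2008 - 1963 = 45
Has birthday (02-21) occurred by 03-05? Yes
Age in full years: 45

45


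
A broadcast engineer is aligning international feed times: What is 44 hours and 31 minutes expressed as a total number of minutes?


Hours: 44
Minutes: 31
Convert hours to minutes: 44 x 60 = 2640
Add remaining minutes: 2640 + 31 = 2671

2671


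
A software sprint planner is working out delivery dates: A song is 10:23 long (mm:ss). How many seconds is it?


Minutes: 10
Extra seconds: 23
Seconds per minute: 60
Minutes to seconds: 10 x 60 = 600
Total: 600 + 23 = 623

623


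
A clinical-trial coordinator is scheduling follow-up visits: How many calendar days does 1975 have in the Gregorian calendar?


Year: 1975
Check leap year rules:
Divisible by 4? No
1975 is not a leap year
Days: 365

365


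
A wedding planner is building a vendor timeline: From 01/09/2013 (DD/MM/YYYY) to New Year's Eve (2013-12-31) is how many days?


Start: September 01, 2013
End: December 31, 2013
Days left in September: 29
October: 31
November: 30
December: 31
Sum of remaining months: 92
Total: 29 + 92 = 121

121


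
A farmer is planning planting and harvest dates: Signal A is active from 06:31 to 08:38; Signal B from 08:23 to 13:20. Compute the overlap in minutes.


Interval A: [391, 518] minutes from midnight
Interval B: [503, 800] minutes from midnight
Overlap start = max(391, 503) = 503
Overlap end = min(518, 800) = 518
Overlap = 518 - 503 = 15 minutes

15


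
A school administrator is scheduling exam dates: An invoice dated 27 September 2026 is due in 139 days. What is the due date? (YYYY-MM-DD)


Start: 2026-09-27
Adding 139 days
Days remaining in September: 3
After September: 136 days still to add
October 2026: 31 days, 105 remaining
November 2026: 30 days, 75 remaining
December 2026: 31 days, 44 remaining
January 2027: 31 days, 13 remaining
Result: 2027-02-13

2027-02-13


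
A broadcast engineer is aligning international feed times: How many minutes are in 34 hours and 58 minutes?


Hours: 34
Extra minutes: 58
Minutes per hour: 60
Hours to minutes: 34 x 60 = 2040
Total: 2040 + 58 = 2098

2098


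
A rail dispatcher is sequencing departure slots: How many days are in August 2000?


Month: August
Year: 2000
August is a 31-day month
Total: 31 days

31


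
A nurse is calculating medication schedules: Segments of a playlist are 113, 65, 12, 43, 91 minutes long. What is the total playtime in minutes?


Durations: 113, 65, 12, 43, 91
Running sum: 113
+ 65 = 178
+ 12 = 190
+ 43 = 233
+ 91 = 324
Total duration: 324 minutes
That is 5 hours and 24 minutes

324


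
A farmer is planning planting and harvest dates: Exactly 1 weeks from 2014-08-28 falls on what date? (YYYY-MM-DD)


Start: 2014-08-28
Weeks to add: 1
Convert to days: 1 x 7 = 7 days
Add 7 days to 2014-08-28
Result: 2014-09-04

2014-09-04


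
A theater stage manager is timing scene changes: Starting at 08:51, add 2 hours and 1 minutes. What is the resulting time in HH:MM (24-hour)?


Start time: 08:51
Adding: 2 hours 1 minutes
Minutes: 51 + 1 = 52
Hours: 8 + 2 + 0 = 10
Result: 10:52

10:52


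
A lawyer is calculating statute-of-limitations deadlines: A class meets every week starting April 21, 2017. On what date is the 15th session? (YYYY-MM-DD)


First occurrence: 2017-04-21 (occurrence 1)
Each occurrence is 7 days after the previous.
Occurrence 15 is 14 weeks after the first.
14 weeks = 98 days
2017-04-21 + 98 days = 2017-07-28

2017-07-28


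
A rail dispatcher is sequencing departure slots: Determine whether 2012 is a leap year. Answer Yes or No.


Year: 2012
Divisible by 4? 2012 / 4 = 503.0 -> Yes
Divisible by 100? 2012 / 100 = 20.12 -> No
Divisible by 4 but not 100, so it IS a leap year

Yes


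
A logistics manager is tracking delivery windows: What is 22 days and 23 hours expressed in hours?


Days: 22
Extra hours: 23
Hours per day: 24
Days to hours: 22 x 24 = 528
Total: 528 + 23 = 551

551


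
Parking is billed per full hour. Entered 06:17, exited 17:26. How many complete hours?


Start: 06:17
End: 17:26
Hour difference: 17 - 6 = 11 hours
Minute difference: 26 - 17 = 9 minutes
Total minutes: 669
Complete hours: 669 / 60 = 11 (remainder 9)

11


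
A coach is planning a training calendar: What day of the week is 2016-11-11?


Date: 2016-11-11
January 1, 2016 is a Friday
Day of year: 316
Offset from Jan 1: 315 days
315 mod 7 = 0
Result: Friday

Friday


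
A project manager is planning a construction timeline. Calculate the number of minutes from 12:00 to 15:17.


Start time: 12:00 = 720 minutes from midnight
End time: 15:17 = 917 minutes from midnight
Difference: 917 - 720 = 197 minutes
That is 3 hours and 17 minutes

197


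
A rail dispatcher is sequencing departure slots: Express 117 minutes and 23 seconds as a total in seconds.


Minutes: 117
Seconds: 23
Convert minutes to seconds: 117 x 60 = 7020
Add remaining seconds: 7020 + 23 = 7043

7043


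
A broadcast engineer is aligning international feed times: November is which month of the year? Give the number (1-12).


Calendar month order:
10. October
11. November <--
12. December
November is month number 11

11


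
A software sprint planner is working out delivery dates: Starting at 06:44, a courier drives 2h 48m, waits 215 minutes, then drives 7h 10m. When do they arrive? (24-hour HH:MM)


Depart: 06:44
Leg 1: +168 min -> 09:32
Layover: +215 min -> 13:07
Leg 2: +430 min -> 20:17
Total travel: 813 minutes = 13h 33m
Arrival: 20:17

20:17


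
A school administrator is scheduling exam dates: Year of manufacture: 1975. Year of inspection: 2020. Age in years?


Birth year: 1975
Current year: 2020
Age = current year - birth year
Age = 2020 - 1975 = 45

45


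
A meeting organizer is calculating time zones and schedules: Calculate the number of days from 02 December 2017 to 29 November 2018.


Start date: 2017-12-02
End date: 2018-11-29
Dec 2017: +30 days
Jan 2018: +31 days
Feb 2018: +28 days
... (9 more months)
Total: 362 days

362


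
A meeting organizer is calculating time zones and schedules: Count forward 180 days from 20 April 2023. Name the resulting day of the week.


Start: 2023-04-20 (Thursday)
Step 1 - find target date: add 180 days
  2023-04-20 + 180 days = 2023-10-17
Step 2 - day of week:
  180 mod 7 = 5
  Thursday + 5 days -> Tuesday
Result: Tuesday (2023-10-17)

Tuesday


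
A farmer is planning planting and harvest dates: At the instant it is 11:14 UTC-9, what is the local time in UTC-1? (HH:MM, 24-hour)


Local time: 11:14 at UTC-9 (offset -9h)
Target zone: UTC-1 (offset -1h)
Difference: -1 - (-9) = 8 hours
Calculation: 11 + (8) = 19
Result: 19:14

19:14


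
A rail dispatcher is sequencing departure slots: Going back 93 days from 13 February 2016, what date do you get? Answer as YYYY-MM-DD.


Start: 2016-02-13
Subtracting 93 days
Days already passed in February: 13
After going back through February: 80 more days to subtract
January 2016: 31 days, 49 remaining
December 2015: 31 days, 18 remaining
November 2015 has 30 days, need 18
Result: 2015-11-12

2015-11-12


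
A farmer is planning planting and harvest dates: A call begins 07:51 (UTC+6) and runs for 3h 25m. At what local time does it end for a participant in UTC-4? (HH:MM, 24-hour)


Start: 07:51 in UTC+6
Step 1 - add duration:
  minutes: 51 + 25 = 76 (carry 1h)
  hours: 7 + 3 + 1 = 11
  end in UTC+6: 11:16
Step 2 - convert UTC+6 -> UTC-4:
  offset difference: -4 - (6) = -10 hours
  11 + (-10) = 1 -> mod 24 = 1
Result: 01:16 in UTC-4

01:16


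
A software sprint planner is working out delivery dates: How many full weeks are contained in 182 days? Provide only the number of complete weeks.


Total days: 182
Days per week: 7
Division: 182 / 7 = 26 remainder 0
Complete weeks: 26
Remaining days: 0

26


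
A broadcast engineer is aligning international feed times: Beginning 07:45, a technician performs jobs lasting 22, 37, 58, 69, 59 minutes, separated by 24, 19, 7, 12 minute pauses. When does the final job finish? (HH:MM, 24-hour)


Start: 07:45 = 465 min from midnight
  after task 1 (22 min): 08:07
  after break (24 min): 08:31
  after task 2 (37 min): 09:08
  after break (19 min): 09:27
  after task 3 (58 min): 10:25
  after break (7 min): 10:32
  after task 4 (69 min): 11:41
  after break (12 min): 11:53
  after task 5 (59 min): 12:52
Total elapsed: 307 minutes
End time: 12:52

12:52


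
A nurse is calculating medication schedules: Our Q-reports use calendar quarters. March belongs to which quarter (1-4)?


Month: March (month 3)
Q1: January-March (months 1-3)
Q2: April-June (months 4-6)
Q3: July-September (months 7-9)
Q4: October-December (months 10-12)
Month 3 falls in Q1

1


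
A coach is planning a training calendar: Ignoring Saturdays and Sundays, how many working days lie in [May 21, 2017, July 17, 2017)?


Start: 2017-05-21 (Sunday)
End (exclusive): 2017-07-17 (Monday)
Total calendar days: 57
Full weeks: 57 // 7 = 8 -> 40 weekdays
Remaining 1 days starting on Sunday:
  Sun(-) -> 0 weekdays
Total business days: 40 + 0 = 40

40


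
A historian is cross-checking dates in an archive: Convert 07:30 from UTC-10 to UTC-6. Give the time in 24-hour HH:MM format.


Local time: 07:30 at UTC-10 (offset -10h)
Target zone: UTC-6 (offset -6h)
Difference: -6 - (-10) = 4 hours
Calculation: 7 + (4) = 11
Result: 11:30

11:30


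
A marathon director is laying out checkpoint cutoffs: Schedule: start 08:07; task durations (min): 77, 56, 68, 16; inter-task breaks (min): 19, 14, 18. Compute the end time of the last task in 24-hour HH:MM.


Start: 08:07 = 487 min from midnight
  after task 1 (77 min): 09:24
  after break (19 min): 09:43
  after task 2 (56 min): 10:39
  after break (14 min): 10:53
  after task 3 (68 min): 12:01
  after break (18 min): 12:19
  after task 4 (16 min): 12:35
Total elapsed: 268 minutes
End time: 12:35

12:35


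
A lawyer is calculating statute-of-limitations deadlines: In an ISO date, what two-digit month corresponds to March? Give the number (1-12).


Calendar month order:
2. February
3. March <--
4. April
March is month number 3

3


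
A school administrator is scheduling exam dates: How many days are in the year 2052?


Year: 2052
Check leap year rules:
Divisible by 4? Yes
Divisible by 100? No
2052 is a leap year
Days: 366

366


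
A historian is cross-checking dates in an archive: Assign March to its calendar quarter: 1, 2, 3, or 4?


Month: March (month 3)
Q1: January-March (months 1-3)
Q2: April-June (months 4-6)
Q3: July-September (months 7-9)
Q4: October-December (months 10-12)
Month 3 falls in Q1

1


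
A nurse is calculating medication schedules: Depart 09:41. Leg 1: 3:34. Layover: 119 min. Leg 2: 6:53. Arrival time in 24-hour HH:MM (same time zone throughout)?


Depart: 09:41
Leg 1: +214 min -> 13:15
Layover: +119 min -> 15:14
Leg 2: +413 min -> 22:07
Total travel: 746 minutes = 12h 26m
Arrival: 22:07

22:07


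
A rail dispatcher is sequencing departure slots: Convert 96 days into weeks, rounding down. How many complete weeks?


Total days: 96
Days per week: 7
Division: 96 / 7 = 13 remainder 5
Complete weeks: 13
Remaining days: 5

13


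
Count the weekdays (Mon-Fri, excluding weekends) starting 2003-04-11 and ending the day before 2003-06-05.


Start: 2003-04-11 (Friday)
End (exclusive): 2003-06-05 (Thursday)
Total calendar days: 55
Full weeks: 55 // 7 = 7 -> 35 weekdays
Remaining 6 days starting on Friday:
  Fri(w), Sat(-), Sun(-), Mon(w), Tue(w), Wed(w) -> 4 weekdays
Total business days: 35 + 4 = 39

39


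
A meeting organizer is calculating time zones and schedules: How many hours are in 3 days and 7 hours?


Days: 3
Extra hours: 7
Hours per day: 24
Days to hours: 3 x 24 = 72
Total: 72 + 7 = 79

79


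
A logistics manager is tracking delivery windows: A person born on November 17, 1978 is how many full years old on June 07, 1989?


Birth: 1978-11-17
Reference: 1989-06-07
Year difference: 1989 - 1978 = 11
Has birthday (11-17) occurred by 06-07? No
Birthday not yet reached this year -> subtract 1
Age in full years: 10

10


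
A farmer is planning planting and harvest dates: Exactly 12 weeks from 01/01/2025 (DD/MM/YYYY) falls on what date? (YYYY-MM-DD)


Start: 2025-01-01
Weeks to add: 12
Convert to days: 12 x 7 = 84 days
Add 84 days to 2025-01-01
Result: 2025-03-26

2025-03-26


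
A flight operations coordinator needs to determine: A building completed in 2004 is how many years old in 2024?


Birth year: 2004
Current year: 2024
Age = current year - birth year
Age = 2024 - 2004 = 20

20


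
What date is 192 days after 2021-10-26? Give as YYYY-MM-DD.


Start: 2021-10-26
Adding 192 days
Days remaining in October: 5
After October: 187 days still to add
November 2021: 30 days, 157 remaining
December 2021: 31 days, 126 remaining
January 2022: 31 days, 95 remaining
February 2022: 28 days, 67 remaining
Result: 2022-05-06

2022-05-06


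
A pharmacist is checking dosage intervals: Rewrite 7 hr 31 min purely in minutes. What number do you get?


Hours: 7
Extra minutes: 31
Minutes per hour: 60
Hours to minutes: 7 x 60 = 420
Total: 420 + 31 = 451

451


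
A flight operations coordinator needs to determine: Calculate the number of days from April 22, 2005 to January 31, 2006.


Start date: 2005-04-22
End date: 2006-01-31
Apr 2005: +9 days
May 2005: +31 days
Jun 2005: +30 days
... (7 more months)
Total: 284 days

284


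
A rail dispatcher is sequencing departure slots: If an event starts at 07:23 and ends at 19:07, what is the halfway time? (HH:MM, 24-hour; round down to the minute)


Start time: 07:23 = 443 minutes from midnight
End time: 19:07 = 1147 minutes from midnight
Sum: 443 + 1147 = 1590
Midpoint: 1590 / 2 = 795 minutes
Convert: 795 / 60 = 13 hours, 15 minutes
Result: 13:15

13:15


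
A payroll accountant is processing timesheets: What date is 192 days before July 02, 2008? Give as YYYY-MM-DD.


Start: 2008-07-02
Subtracting 192 days
Days already passed in July: 2
After going back through July: 190 more days to subtract
June 2008: 30 days, 160 remaining
May 2008: 31 days, 129 remaining
April 2008: 30 days, 99 remaining
March 2008: 31 days, 68 remaining
Result: 2007-12-23

2007-12-23


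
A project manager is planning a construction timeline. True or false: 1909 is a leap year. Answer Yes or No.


Year: 1909
Divisible by 4? 1909 / 4 = 477.25 -> No
Not divisible by 4, so NOT a leap year

No


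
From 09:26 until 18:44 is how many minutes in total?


Start time: 09:26 = 566 minutes from midnight
End time: 18:44 = 1124 minutes from midnight
Difference: 1124 - 566 = 558 minutes
That is 9 hours and 18 minutes

558


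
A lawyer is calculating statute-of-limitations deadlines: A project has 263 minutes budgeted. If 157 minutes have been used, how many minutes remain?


Total budget: 263 minutes
Time used: 157 minutes
Remaining: 263 - 157 = 106 minutes
Percent used: 59.7%
Percent remaining: 40.3%

106


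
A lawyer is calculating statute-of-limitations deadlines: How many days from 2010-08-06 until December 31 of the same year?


Start: August 06, 2010
End: December 31, 2010
Days left in August: 25
September: 30
October: 31
November: 30
December: 31
Sum of remaining months: 122
Total: 25 + 122 = 147

147


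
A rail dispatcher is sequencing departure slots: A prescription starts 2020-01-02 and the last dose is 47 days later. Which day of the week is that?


Start: 2020-01-02 (Thursday)
Step 1 - find target date: add 47 days
  2020-01-02 + 47 days = 2020-02-18
Step 2 - day of week:
  47 mod 7 = 5
  Thursday + 5 days -> Tuesday
Result: Tuesday (2020-02-18)

Tuesday


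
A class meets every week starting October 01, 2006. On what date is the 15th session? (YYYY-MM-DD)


First occurrence: 2006-10-01 (occurrence 1)
Each occurrence is 7 days after the previous.
Occurrence 15 is 14 weeks after the first.
14 weeks = 98 days
2006-10-01 + 98 days = 2007-01-07

2007-01-07


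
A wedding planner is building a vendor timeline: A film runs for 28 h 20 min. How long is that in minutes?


Hours: 28
Minutes: 20
Convert hours to minutes: 28 x 60 = 1680
Add remaining minutes: 1680 + 20 = 1700

1700


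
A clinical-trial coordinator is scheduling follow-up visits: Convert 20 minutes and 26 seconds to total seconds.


Minutes: 20
Extra seconds: 26
Seconds per minute: 60
Minutes to seconds: 20 x 60 = 1200
Total: 1200 + 26 = 1226

1226


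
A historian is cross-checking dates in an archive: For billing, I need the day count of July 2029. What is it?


Month: July
Year: 2029
July is a 31-day month
Total: 31 days

31


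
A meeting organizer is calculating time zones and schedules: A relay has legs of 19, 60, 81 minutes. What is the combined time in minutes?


Durations: 19, 60, 81
Running sum: 19
+ 60 = 79
+ 81 = 160
Total duration: 160 minutes
That is 2 hours and 40 minutes

160


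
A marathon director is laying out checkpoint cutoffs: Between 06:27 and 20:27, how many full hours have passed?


Start: 06:27
End: 20:27
Hour difference: 20 - 6 = 14 hours
Minute difference: 27 - 27 = 0 minutes
Total minutes: 840
Complete hours: 840 / 60 = 14 (remainder 0)

14


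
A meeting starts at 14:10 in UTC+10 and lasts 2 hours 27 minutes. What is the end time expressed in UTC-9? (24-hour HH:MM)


Start: 14:10 in UTC+10
Step 1 - add duration:
  minutes: 10 + 27 = 37
  hours: 14 + 2 + 0 = 16
  end in UTC+10: 16:37
Step 2 - convert UTC+10 -> UTC-9:
  offset difference: -9 - (10) = -19 hours
  16 + (-19) = -3 -> mod 24 = 21
Result: 21:37 in UTC-9

21:37


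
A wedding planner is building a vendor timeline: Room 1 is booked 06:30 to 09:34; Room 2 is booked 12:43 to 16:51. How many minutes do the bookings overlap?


Interval A: [390, 574] minutes from midnight
Interval B: [763, 1011] minutes from midnight
Overlap start = max(390, 763) = 763
Overlap end = min(574, 1011) = 574
End <= start, so the intervals do not overlap: 0 minutes

0


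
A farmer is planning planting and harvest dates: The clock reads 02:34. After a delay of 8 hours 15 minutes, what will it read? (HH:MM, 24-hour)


Start time: 02:34
Adding: 8 hours 15 minutes
Minutes: 34 + 15 = 49
Hours: 2 + 8 + 0 = 10
Result: 10:49

10:49


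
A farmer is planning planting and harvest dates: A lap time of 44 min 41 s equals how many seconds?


Minutes: 44
Seconds: 41
Convert minutes to seconds: 44 x 60 = 2640
Add remaining seconds: 2640 + 41 = 2681

2681


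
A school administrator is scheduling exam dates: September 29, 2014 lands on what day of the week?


Date: 2014-09-29
January 1, 2014 is a Wednesday
Day of year: 272
Offset from Jan 1: 271 days
271 mod 7 = 5
Result: Monday

Monday


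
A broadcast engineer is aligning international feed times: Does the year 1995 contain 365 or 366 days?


Year: 1995
Check leap year rules:
Divisible by 4? No
1995 is not a leap year
Days: 365

365


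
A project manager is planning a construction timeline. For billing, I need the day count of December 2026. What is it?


Month: December
Year: 2026
December is a 31-day month
Total: 31 days

31


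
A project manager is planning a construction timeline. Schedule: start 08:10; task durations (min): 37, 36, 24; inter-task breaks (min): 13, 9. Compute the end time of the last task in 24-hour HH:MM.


Start: 08:10 = 490 min from midnight
  after task 1 (37 min): 08:47
  after break (13 min): 09:00
  after task 2 (36 min): 09:36
  after break (9 min): 09:45
  after task 3 (24 min): 10:09
Total elapsed: 119 minutes
End time: 10:09

10:09


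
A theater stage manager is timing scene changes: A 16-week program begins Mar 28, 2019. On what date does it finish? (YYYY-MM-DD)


Start: 2019-03-28
Weeks to add: 16
Convert to days: 16 x 7 = 112 days
Add 112 days to 2019-03-28
Result: 2019-07-18

2019-07-18


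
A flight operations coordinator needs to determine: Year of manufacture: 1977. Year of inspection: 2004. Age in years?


Birth year: 1977
Current year: 2004
Age = current year - birth year
Age = 2004 - 1977 = 27

27


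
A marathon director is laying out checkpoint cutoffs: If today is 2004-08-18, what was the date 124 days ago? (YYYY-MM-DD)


Start: 2004-08-18
Subtracting 124 days
Days already passed in August: 18
After going back through August: 106 more days to subtract
July 2004: 31 days, 75 remaining
June 2004: 30 days, 45 remaining
May 2004: 31 days, 14 remaining
April 2004 has 30 days, need 14
Result: 2004-04-16

2004-04-16


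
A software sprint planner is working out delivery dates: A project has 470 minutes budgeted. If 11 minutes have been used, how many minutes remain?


Total budget: 470 minutes
Time used: 11 minutes
Remaining: 470 - 11 = 459 minutes
Percent used: 2.3%
Percent remaining: 97.7%

459


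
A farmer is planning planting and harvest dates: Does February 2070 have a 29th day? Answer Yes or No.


Year: 2070
Divisible by 4? 2070 / 4 = 517.5 -> No
Not divisible by 4, so NOT a leap year

No


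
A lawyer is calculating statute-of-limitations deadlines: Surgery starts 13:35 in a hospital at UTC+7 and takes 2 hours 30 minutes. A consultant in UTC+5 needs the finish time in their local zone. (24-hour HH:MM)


Start: 13:35 in UTC+7
Step 1 - add duration:
  minutes: 35 + 30 = 65 (carry 1h)
  hours: 13 + 2 + 1 = 16
  end in UTC+7: 16:05
Step 2 - convert UTC+7 -> UTC+5:
  offset difference: 5 - (7) = -2 hours
  16 + (-2) = 14 -> mod 24 = 14
Result: 14:05 in UTC+5

14:05


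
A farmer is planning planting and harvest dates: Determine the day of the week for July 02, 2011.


Date: 2011-07-02
January 1, 2011 is a Saturday
Day of year: 183
Offset from Jan 1: 182 days
182 mod 7 = 0
Result: Saturday

Saturday


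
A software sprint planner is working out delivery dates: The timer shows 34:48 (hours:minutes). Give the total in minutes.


Hours: 34
Minutes: 48
Convert hours to minutes: 34 x 60 = 2040
Add remaining minutes: 2040 + 48 = 2088

2088


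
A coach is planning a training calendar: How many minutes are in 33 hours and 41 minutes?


Hours: 33
Extra minutes: 41
Minutes per hour: 60
Hours to minutes: 33 x 60 = 1980
Total: 1980 + 41 = 2021

2021


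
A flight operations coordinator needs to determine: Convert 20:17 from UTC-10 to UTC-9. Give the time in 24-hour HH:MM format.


Local time: 20:17 at UTC-10 (offset -10h)
Target zone: UTC-9 (offset -9h)
Difference: -9 - (-10) = 1 hours
Calculation: 20 + (1) = 21
Result: 21:17

21:17


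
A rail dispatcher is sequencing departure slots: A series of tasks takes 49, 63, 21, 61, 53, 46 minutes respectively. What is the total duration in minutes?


Durations: 49, 63, 21, 61, 53, 46
Running sum: 49
+ 63 = 112
+ 21 = 133
+ 61 = 194
+ 53 = 247
+ 46 = 293
Total duration: 293 minutes
That is 4 hours and 53 minutes

293


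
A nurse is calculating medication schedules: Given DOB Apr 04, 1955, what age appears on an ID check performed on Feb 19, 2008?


Birth: 1955-04-04
Reference: 2008-02-19
Year difference: 2008 - 1955 = 53
Has birthday (04-04) occurred by 02-19? No
Birthday not yet reached this year -> subtract 1
Age in full years: 52

52


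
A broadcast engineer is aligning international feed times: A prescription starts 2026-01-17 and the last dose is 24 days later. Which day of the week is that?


Start: 2026-01-17 (Saturday)
Step 1 - find target date: add 24 days
  2026-01-17 + 24 days = 2026-02-10
Step 2 - day of week:
  24 mod 7 = 3
  Saturday + 3 days -> Tuesday
Result: Tuesday (2026-02-10)

Tuesday


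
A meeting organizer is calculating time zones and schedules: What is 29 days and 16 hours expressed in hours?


Days: 29
Extra hours: 16
Hours per day: 24
Days to hours: 29 x 24 = 696
Total: 696 + 16 = 712

712


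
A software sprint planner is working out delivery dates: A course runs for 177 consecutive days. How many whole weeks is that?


Total days: 177
Days per week: 7
Division: 177 / 7 = 25 remainder 2
Complete weeks: 25
Remaining days: 2

25


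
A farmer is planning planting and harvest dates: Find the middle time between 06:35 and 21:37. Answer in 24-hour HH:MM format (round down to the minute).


Start time: 06:35 = 395 minutes from midnight
End time: 21:37 = 1297 minutes from midnight
Sum: 395 + 1297 = 1692
Midpoint: 1692 / 2 = 846 minutes
Convert: 846 / 60 = 14 hours, 6 minutes
Result: 14:06

14:06


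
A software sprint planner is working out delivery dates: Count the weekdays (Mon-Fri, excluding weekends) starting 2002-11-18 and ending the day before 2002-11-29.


Start: 2002-11-18 (Monday)
End (exclusive): 2002-11-29 (Friday)
Total calendar days: 11
Full weeks: 11 // 7 = 1 -> 5 weekdays
Remaining 4 days starting on Monday:
  Mon(w), Tue(w), Wed(w), Thu(w) -> 4 weekdays
Total business days: 5 + 4 = 9

9


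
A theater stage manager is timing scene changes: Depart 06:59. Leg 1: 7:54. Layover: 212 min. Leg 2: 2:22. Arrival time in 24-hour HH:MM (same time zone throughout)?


Depart: 06:59
Leg 1: +474 min -> 14:53
Layover: +212 min -> 18:25
Leg 2: +142 min -> 20:47
Total travel: 828 minutes = 13h 48m
Arrival: 20:47

20:47


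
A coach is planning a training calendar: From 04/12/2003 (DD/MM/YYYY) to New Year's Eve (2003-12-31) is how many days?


Start: December 04, 2003
End: December 31, 2003
Days left in December: 27
Total: 27 days

27


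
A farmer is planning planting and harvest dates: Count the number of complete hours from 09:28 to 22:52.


Start: 09:28
End: 22:52
Hour difference: 22 - 9 = 13 hours
Minute difference: 52 - 28 = 24 minutes
Total minutes: 804
Complete hours: 804 / 60 = 13 (remainder 24)

13


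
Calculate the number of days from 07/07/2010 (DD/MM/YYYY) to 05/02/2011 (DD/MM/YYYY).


Start date: 2010-07-07
End date: 2011-02-05
Jul 2010: +25 days
Aug 2010: +31 days
Sep 2010: +30 days
... (5 more months)
Total: 213 days

213


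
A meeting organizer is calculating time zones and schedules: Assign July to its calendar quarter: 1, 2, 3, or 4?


Month: July (month 7)
Q1: January-March (months 1-3)
Q2: April-June (months 4-6)
Q3: July-September (months 7-9)
Q4: October-December (months 10-12)
Month 7 falls in Q3

3


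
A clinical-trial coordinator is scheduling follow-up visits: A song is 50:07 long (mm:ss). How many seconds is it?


Minutes: 50
Extra seconds: 7
Seconds per minute: 60
Minutes to seconds: 50 x 60 = 3000
Total: 3000 + 7 = 3007

3007


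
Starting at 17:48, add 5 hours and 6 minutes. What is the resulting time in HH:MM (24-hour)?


Start time: 17:48
Adding: 5 hours 6 minutes
Minutes: 48 + 6 = 54
Hours: 17 + 5 + 0 = 22
Result: 22:54

22:54


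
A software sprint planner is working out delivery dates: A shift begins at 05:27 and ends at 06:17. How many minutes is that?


Start time: 05:27 = 327 minutes from midnight
End time: 06:17 = 377 minutes from midnight
Difference: 377 - 327 = 50 minutes
That is 0 hours and 50 minutes

50


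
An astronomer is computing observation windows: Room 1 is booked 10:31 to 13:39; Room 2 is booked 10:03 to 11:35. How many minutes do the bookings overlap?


Interval A: [631, 819] minutes from midnight
Interval B: [603, 695] minutes from midnight
Overlap start = max(631, 603) = 631
Overlap end = min(819, 695) = 695
Overlap = 695 - 631 = 64 minutes

64


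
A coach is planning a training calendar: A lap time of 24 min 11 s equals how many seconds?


Minutes: 24
Seconds: 11
Convert minutes to seconds: 24 x 60 = 1440
Add remaining seconds: 1440 + 11 = 1451

1451


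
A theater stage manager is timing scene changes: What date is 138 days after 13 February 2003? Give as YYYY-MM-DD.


Start: 2003-02-13
Adding 138 days
Days remaining in February: 15
After February: 123 days still to add
March 2003: 31 days, 92 remaining
April 2003: 30 days, 62 remaining
May 2003: 31 days, 31 remaining
June 2003: 30 days, 1 remaining
Result: 2003-07-01

2003-07-01


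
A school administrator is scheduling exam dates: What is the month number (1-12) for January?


Calendar month order:
1. January <--
2. February
January is month number 1

1


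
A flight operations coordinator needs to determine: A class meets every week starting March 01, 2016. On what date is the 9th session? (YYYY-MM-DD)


First occurrence: 2016-03-01 (occurrence 1)
Each occurrence is 7 days after the previous.
Occurrence 9 is 8 weeks after the first.
8 weeks = 56 days
2016-03-01 + 56 days = 2016-04-26

2016-04-26


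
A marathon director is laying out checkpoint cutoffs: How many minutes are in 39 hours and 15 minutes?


Hours: 39
Minutes: 15
Convert hours to minutes: 39 x 60 = 2340
Add remaining minutes: 2340 + 15 = 2355

2355


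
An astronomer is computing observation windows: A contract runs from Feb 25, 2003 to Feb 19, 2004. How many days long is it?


Start date: 2003-02-25
End date: 2004-02-19
Feb 2003: +4 days
Mar 2003: +31 days
Apr 2003: +30 days
... (10 more months)
Total: 359 days

359


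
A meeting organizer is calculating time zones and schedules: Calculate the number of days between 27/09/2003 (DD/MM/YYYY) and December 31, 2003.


Start: September 27, 2003
End: December 31, 2003
Days left in September: 3
October: 31
November: 30
December: 31
Sum of remaining months: 92
Total: 3 + 92 = 95

95
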